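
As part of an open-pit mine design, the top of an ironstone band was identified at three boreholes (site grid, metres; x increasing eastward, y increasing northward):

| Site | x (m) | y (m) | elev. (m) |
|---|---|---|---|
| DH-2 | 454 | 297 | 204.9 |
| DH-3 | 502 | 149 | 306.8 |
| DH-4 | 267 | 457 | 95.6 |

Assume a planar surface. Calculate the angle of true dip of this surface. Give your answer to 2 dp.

Let the plane be z = a·x + b·y + c.
DH-3−DH-2: 48a − 148b = 101.9;  DH-4−DH-2: −187a + 160b = −109.3.
Solving gives a = −0.00638, b = −0.69058.
Gradient magnitude |∇z| = √(a² + b²) = √(0.00004 + 0.47691) = 0.69061.
True dip = arctan(0.69061) = 34.63°, dipping toward N (azimuth ≈ 001°).

34.63°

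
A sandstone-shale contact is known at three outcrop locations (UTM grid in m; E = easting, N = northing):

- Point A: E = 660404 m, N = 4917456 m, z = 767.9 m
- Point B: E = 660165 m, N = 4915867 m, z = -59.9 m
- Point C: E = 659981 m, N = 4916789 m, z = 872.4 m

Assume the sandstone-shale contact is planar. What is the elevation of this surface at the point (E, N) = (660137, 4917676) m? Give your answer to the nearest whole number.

1303 m

Two edge vectors: Point A→Point B = (-239, -1589, -827.8), Point A→Point C = (-423, -667, 104.5).
Normal n = (Point A→Point B) × (Point A→Point C) = (-718193.1, 375134.9, -512734).
So ∂z/∂E = −n_x/n_z = −1.40071285 and ∂z/∂N = −n_y/n_z = 0.73163648.
Intercept c from Point A: 767.9 + 925036.37 − 3597790.21 = −2671985.94.
At (660137, 4917676): z = −924662.4 + 3597951.2 − 2671985.94 = 1302.9 m.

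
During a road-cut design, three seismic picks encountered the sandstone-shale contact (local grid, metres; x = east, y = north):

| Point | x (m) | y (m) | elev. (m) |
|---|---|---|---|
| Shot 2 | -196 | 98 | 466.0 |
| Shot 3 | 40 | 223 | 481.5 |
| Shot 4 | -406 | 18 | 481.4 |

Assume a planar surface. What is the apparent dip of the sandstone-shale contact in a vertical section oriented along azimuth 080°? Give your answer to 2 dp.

14.61°

Two edge vectors: Shot 2→Shot 3 = (236, 125, 15.5), Shot 2→Shot 4 = (-210, -80, 15.4).
Normal n = (Shot 2→Shot 3) × (Shot 2→Shot 4) = (3165, -6889.4, 7370).
So ∂z/∂x = −n_x/n_z = −0.42944 and ∂z/∂y = −n_y/n_z = 0.93479.
Unit vector along 080° is (sin 80°, cos 80°) = (0.9848, 0.1736).
Slope in that direction = a·(0.9848) + b·(0.1736) = −0.26059.
Apparent dip = arctan|0.26059| = 14.61° (true dip is 45.8°, so apparent ≤ true as expected).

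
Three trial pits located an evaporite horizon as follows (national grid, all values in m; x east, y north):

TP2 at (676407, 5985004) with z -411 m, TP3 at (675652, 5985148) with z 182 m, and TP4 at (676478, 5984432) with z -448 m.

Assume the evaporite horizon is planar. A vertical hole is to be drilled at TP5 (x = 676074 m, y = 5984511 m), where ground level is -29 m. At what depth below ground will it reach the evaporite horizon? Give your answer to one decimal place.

Let the plane be z = a·x + b·y + c.
TP3−TP2: −755a + 144b = 593;  TP4−TP2: 71a − 572b = −37.
Solving gives a = −0.791839407, b = −0.033602444.
Then c = -411 − a·676407 − b·5985004 = 736305.48.
At (676074, 5984511): z_contact = −535342.03 − 201094.19 + 736305.48 = -130.75 m.
Depth below ground = -29 − (-130.75) = 101.8 m.

101.8 m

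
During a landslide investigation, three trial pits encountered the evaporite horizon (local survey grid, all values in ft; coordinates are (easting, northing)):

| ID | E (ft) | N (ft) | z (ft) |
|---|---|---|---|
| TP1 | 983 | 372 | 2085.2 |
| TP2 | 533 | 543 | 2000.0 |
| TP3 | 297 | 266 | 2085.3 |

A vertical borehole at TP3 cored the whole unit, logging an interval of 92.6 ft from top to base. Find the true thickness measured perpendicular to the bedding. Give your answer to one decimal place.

Let the plane be z = a·E + b·N + c.
TP2−TP1: −450a + 171b = −85.2;  TP3−TP1: −686a − 106b = 0.1.
Solving gives a = 0.05463, b = −0.35449.
|∇z| = √(a²+b²) = 0.35867, so dip δ = arctan(0.35867) = 19.73°.
True thickness = vertical thickness × cos δ = 92.6 × cos 19.73° = 87.2 ft.

87.2 ft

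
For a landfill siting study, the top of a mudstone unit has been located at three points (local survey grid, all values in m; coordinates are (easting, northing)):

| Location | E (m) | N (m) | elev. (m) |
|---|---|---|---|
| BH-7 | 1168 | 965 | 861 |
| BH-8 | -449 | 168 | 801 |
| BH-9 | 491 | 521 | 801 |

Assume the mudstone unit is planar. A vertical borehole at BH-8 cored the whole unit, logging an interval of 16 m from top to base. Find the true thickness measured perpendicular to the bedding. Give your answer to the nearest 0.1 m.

15.2 m

Let the plane be z = a·E + b·N + c.
BH-8−BH-7: −1617a − 797b = −60;  BH-9−BH-7: −677a − 444b = −60.
Solving gives a = −0.11874, b = 0.31618.
|∇z| = √(a²+b²) = 0.33774, so dip δ = arctan(0.33774) = 18.66°.
True thickness = vertical thickness × cos δ = 16 × cos 18.66° = 15.2 m.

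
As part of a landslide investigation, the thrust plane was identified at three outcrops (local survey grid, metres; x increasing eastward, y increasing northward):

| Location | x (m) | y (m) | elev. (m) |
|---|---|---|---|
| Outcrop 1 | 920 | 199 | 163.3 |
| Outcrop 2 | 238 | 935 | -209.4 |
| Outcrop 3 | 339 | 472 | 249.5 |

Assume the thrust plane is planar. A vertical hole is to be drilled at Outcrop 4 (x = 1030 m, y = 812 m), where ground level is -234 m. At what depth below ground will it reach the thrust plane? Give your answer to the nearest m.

377 m

Let the plane be z = a·x + b·y + c.
Outcrop 2−Outcrop 1: −682a + 736b = −372.7;  Outcrop 3−Outcrop 1: −581a + 273b = 86.2.
Solving gives a = −0.68422, b = −1.14040.
Then c = 163.3 − a·920 − b·199 = 1019.72.
At (1030, 812): z_contact = −704.7 − 926.0 + 1019.72 = -611.0 m.
Depth below ground = -234 − (-611.0) = 377 m.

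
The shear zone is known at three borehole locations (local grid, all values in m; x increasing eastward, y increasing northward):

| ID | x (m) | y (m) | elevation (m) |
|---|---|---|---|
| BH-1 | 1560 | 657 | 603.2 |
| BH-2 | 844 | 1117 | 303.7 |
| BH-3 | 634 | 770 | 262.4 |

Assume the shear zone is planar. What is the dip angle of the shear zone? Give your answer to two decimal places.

20.26°

Two edge vectors: BH-1→BH-2 = (-716, 460, -299.5), BH-1→BH-3 = (-926, 113, -340.8).
Normal n = (BH-1→BH-2) × (BH-1→BH-3) = (-122924.5, 33324.2, 345052).
So ∂z/∂x = −n_x/n_z = 0.35625 and ∂z/∂y = −n_y/n_z = −0.09658.
Gradient magnitude |∇z| = √(a² + b²) = √(0.12691 + 0.00933) = 0.36911.
True dip = arctan(0.36911) = 20.26°, dipping toward WNW (azimuth ≈ 285°).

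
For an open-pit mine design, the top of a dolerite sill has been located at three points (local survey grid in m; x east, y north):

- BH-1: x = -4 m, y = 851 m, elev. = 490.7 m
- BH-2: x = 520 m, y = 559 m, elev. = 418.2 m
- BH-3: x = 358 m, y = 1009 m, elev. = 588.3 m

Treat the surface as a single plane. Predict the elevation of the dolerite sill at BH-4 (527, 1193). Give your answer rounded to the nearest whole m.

679 m

Two edge vectors: BH-1→BH-2 = (524, -292, -72.5), BH-1→BH-3 = (362, 158, 97.6).
Normal n = (BH-1→BH-2) × (BH-1→BH-3) = (-17044.2, -77387.4, 188496).
So ∂z/∂x = −n_x/n_z = 0.09042 and ∂z/∂y = −n_y/n_z = 0.41055.
Intercept c from BH-1: 490.7 + 0.36 − 349.38 = 141.68.
At (527, 1193): z = 47.7 + 489.8 + 141.68 = 679.1 m.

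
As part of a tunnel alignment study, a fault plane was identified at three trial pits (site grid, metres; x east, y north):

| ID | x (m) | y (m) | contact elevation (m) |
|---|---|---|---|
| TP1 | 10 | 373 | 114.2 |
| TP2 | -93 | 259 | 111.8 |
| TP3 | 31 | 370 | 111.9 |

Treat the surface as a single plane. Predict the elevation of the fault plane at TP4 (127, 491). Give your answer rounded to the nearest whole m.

Two edge vectors: TP1→TP2 = (-103, -114, -2.4), TP1→TP3 = (21, -3, -2.3).
Normal n = (TP1→TP2) × (TP1→TP3) = (255, -287.3, 2703).
So ∂z/∂x = −n_x/n_z = −0.09434 and ∂z/∂y = −n_y/n_z = 0.10629.
Intercept c from TP1: 114.2 + 0.94 − 39.65 = 75.50.
At (127, 491): z = −12.0 + 52.2 + 75.50 = 115.7 m.

116 m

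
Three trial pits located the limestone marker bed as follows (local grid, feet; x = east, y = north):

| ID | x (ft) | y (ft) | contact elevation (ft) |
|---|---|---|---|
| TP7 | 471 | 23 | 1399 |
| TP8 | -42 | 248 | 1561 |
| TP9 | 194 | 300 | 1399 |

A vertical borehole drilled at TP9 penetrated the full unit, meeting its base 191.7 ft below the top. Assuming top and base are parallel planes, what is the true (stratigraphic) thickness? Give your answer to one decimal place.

Two edge vectors: TP7→TP8 = (-513, 225, 162), TP7→TP9 = (-277, 277, 0).
Normal n = (TP7→TP8) × (TP7→TP9) = (-44874, -44874, -79776).
So ∂z/∂x = −n_x/n_z = −0.56250 and ∂z/∂y = −n_y/n_z = −0.56250.
|∇z| = √(a²+b²) = 0.79550, so dip δ = arctan(0.79550) = 38.50°.
True thickness = vertical thickness × cos δ = 191.7 × cos 38.50° = 150.0 ft.

150.0 ft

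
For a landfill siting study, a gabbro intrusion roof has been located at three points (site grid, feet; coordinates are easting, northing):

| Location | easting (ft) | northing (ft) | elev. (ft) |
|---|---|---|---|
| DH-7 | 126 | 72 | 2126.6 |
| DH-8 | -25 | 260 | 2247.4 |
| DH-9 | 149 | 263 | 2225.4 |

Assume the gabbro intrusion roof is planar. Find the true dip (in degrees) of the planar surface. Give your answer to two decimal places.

28.84°

Let the plane be z = a·easting + b·northing + c.
DH-8−DH-7: −151a + 188b = 120.8;  DH-9−DH-7: 23a + 191b = 98.8.
Solving gives a = −0.13564, b = 0.53361.
Gradient magnitude |∇z| = √(a² + b²) = √(0.01840 + 0.28474) = 0.55058.
True dip = arctan(0.55058) = 28.84°, dipping toward SSE (azimuth ≈ 166°).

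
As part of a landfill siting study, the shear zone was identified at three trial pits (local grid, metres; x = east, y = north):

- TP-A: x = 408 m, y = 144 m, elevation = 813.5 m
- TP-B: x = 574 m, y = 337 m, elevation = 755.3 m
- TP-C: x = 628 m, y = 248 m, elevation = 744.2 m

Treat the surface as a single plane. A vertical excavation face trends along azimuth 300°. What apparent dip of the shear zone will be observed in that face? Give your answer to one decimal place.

Let the plane be z = a·x + b·y + c.
TP-B−TP-A: 166a + 193b = −58.2;  TP-C−TP-A: 220a + 104b = −69.3.
Solving gives a = −0.29061, b = −0.05160.
Unit vector along 300° is (sin 300°, cos 300°) = (-0.8660, 0.5000).
Slope in that direction = a·(-0.8660) + b·(0.5000) = 0.22587.
Apparent dip = arctan|0.22587| = 12.7° (true dip is 16.4°, so apparent ≤ true as expected).

12.7°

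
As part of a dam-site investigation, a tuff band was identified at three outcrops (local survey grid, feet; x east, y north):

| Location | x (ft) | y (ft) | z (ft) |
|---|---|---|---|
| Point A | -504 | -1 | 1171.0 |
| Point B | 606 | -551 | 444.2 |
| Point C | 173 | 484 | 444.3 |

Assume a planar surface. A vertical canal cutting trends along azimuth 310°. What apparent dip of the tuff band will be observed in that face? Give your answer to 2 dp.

Let the plane be z = a·x + b·y + c.
Point B−Point A: 1110a − 550b = −726.8;  Point C−Point A: 677a + 485b = −726.7.
Solving gives a = −0.82594, b = −0.34544.
Unit vector along 310° is (sin 310°, cos 310°) = (-0.7660, 0.6428).
Slope in that direction = a·(-0.7660) + b·(0.6428) = 0.41066.
Apparent dip = arctan|0.41066| = 22.33° (true dip is 41.8°, so apparent ≤ true as expected).

22.33°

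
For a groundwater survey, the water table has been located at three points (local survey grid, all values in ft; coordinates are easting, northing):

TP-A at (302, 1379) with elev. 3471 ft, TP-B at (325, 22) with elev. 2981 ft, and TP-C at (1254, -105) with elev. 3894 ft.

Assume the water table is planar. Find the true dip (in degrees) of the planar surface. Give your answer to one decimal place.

Two edge vectors: TP-A→TP-B = (23, -1357, -490), TP-A→TP-C = (952, -1484, 423).
Normal n = (TP-A→TP-B) × (TP-A→TP-C) = (-1301171, -476209, 1257732).
So ∂z/∂easting = −n_x/n_z = 1.03454 and ∂z/∂northing = −n_y/n_z = 0.37863.
Gradient magnitude |∇z| = √(a² + b²) = √(1.07027 + 0.14336) = 1.10165.
True dip = arctan(1.10165) = 47.8°, dipping toward WSW (azimuth ≈ 250°).

47.8°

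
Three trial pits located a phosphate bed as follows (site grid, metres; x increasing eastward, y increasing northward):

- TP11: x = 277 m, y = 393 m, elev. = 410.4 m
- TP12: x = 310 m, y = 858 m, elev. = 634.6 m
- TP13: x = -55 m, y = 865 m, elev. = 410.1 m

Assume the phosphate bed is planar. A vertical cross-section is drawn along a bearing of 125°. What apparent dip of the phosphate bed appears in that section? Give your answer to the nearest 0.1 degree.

Two edge vectors: TP11→TP12 = (33, 465, 224.2), TP11→TP13 = (-332, 472, -0.3).
Normal n = (TP11→TP12) × (TP11→TP13) = (-105961.9, -74424.5, 169956).
So ∂z/∂x = −n_x/n_z = 0.62347 and ∂z/∂y = −n_y/n_z = 0.43790.
Unit vector along 125° is (sin 125°, cos 125°) = (0.8192, -0.5736).
Slope in that direction = a·(0.8192) + b·(-0.5736) = 0.25954.
Apparent dip = arctan|0.25954| = 14.5° (true dip is 37.3°, so apparent ≤ true as expected).

14.5°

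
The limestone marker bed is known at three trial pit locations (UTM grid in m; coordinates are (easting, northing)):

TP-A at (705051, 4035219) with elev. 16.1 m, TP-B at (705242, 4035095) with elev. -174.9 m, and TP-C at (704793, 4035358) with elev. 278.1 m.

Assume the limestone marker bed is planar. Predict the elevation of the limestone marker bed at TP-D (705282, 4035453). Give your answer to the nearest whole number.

-269 m

Let the plane be z = a·E + b·N + c.
TP-B−TP-A: 191a − 124b = −191;  TP-C−TP-A: −258a + 139b = 262.
Solving gives a = −1.09112622, b = −0.14036377.
Then c = 16.1 − a·705051 − b·4035219 = 1335714.28.
At (705282, 4035453): z = −769551.7 − 566431.4 + 1335714.28 = -268.8 m.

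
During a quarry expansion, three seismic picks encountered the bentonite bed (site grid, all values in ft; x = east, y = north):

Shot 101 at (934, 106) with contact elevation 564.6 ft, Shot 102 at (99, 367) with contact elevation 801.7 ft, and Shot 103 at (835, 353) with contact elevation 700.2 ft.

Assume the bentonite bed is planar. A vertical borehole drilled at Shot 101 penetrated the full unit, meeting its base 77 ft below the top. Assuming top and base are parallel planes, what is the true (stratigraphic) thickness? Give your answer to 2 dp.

68.49 ft

Two edge vectors: Shot 101→Shot 102 = (-835, 261, 237.1), Shot 101→Shot 103 = (-99, 247, 135.6).
Normal n = (Shot 101→Shot 102) × (Shot 101→Shot 103) = (-23172.1, 89753.1, -180406).
So ∂z/∂x = −n_x/n_z = −0.12844 and ∂z/∂y = −n_y/n_z = 0.49751.
|∇z| = √(a²+b²) = 0.51382, so dip δ = arctan(0.51382) = 27.19°.
True thickness = vertical thickness × cos δ = 77 × cos 27.19° = 68.49 ft.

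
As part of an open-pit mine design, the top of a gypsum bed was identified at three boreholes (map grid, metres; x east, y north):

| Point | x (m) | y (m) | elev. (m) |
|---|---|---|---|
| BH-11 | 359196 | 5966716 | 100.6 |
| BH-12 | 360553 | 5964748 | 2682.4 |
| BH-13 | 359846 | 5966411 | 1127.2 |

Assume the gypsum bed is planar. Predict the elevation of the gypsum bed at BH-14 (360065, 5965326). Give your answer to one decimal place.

1796.7 m

Let the plane be z = a·x + b·y + c.
BH-12−BH-11: 1357a − 1968b = 2581.8;  BH-13−BH-11: 650a − 305b = 1026.6.
Solving gives a = 1.424798830, b = −0.329445115.
Then c = 100.6 − a·359196 − b·5966716 = 1454024.00.
At (360065, 5965326): z = 513020.2 − 1965247.5 + 1454024.00 = 1796.7 m.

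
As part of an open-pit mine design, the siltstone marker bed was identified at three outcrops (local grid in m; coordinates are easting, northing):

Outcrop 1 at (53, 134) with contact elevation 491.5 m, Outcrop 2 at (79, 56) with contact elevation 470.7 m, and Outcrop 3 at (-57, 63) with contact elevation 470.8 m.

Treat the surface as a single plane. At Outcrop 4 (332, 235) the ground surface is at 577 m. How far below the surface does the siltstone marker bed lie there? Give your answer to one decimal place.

Let the plane be z = a·easting + b·northing + c.
Outcrop 2−Outcrop 1: 26a − 78b = −20.8;  Outcrop 3−Outcrop 1: −110a − 71b = −20.7.
Solving gives a = 0.01322, b = 0.27107.
Then c = 491.5 − a·53 − b·134 = 454.48.
At (332, 235): z_contact = 4.39 + 63.70 + 454.48 = 522.57 m.
Depth below ground = 577 − 522.57 = 54.4 m.

54.4 m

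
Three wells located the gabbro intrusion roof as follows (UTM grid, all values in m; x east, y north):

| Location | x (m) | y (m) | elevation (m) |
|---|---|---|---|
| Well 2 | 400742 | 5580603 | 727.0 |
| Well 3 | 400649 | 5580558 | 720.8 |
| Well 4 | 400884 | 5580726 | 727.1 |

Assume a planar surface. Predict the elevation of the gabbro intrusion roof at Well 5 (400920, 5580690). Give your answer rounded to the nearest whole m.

Let the plane be z = a·x + b·y + c.
Well 3−Well 2: −93a − 45b = −6.2;  Well 4−Well 2: 142a + 123b = 0.1.
Solving gives a = 0.15014854, b = −0.17252921.
Then c = 727 − a·400742 − b·5580603 = 903373.22.
At (400920, 5580690): z = 60197.6 − 962832.1 + 903373.22 = 738.7 m.

739 m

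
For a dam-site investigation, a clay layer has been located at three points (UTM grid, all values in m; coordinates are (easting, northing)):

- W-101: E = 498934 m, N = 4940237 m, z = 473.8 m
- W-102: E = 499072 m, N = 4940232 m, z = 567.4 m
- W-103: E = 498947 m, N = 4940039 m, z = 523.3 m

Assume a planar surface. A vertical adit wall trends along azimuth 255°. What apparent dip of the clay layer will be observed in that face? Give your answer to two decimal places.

30.74°

Let the plane be z = a·E + b·N + c.
W-102−W-101: 138a − 5b = 93.6;  W-103−W-101: 13a − 198b = 49.5.
Solving gives a = 0.67080, b = −0.20596.
Unit vector along 255° is (sin 255°, cos 255°) = (-0.9659, -0.2588).
Slope in that direction = a·(-0.9659) + b·(-0.2588) = −0.59464.
Apparent dip = arctan|0.59464| = 30.74° (true dip is 35.1°, so apparent ≤ true as expected).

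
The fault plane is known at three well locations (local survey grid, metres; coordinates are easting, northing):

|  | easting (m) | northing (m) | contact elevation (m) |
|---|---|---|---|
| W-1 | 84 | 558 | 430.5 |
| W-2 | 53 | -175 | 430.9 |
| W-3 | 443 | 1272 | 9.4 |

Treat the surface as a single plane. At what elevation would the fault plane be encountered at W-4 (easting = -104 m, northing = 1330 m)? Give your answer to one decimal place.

712.4 m

Two edge vectors: W-1→W-2 = (-31, -733, 0.4), W-1→W-3 = (359, 714, -421.1).
Normal n = (W-1→W-2) × (W-1→W-3) = (308380.7, -12910.5, 241013).
So ∂z/∂easting = −n_x/n_z = −1.279519 and ∂z/∂northing = −n_y/n_z = 0.053568.
Intercept c from W-1: 430.5 + 107.48 − 29.89 = 508.09.
At (-104, 1330): z = 133.1 + 71.2 + 508.09 = 712.4 m.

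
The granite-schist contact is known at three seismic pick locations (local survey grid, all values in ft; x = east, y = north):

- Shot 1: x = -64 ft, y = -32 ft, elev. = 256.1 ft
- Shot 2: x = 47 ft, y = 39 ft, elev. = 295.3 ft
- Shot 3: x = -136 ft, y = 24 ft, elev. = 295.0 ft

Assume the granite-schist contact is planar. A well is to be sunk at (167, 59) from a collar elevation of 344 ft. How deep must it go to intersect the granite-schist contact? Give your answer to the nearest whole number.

42 ft

Let the plane be z = a·x + b·y + c.
Shot 2−Shot 1: 111a + 71b = 39.2;  Shot 3−Shot 1: −72a + 56b = 38.9.
Solving gives a = −0.05003, b = 0.63032.
Then c = 256.1 − a·-64 − b·-32 = 273.07.
At (167, 59): z_contact = −8.4 + 37.2 + 273.07 = 301.9 ft.
Depth below ground = 344 − 301.9 = 42 ft.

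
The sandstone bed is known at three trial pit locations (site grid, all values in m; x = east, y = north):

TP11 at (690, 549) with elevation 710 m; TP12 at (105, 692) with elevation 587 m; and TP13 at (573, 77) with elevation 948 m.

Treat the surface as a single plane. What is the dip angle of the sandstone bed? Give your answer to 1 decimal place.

28.0°

Let the plane be z = a·x + b·y + c.
TP12−TP11: −585a + 143b = −123;  TP13−TP11: −117a − 472b = 238.
Solving gives a = 0.08203, b = −0.52457.
Gradient magnitude |∇z| = √(a² + b²) = √(0.00673 + 0.27517) = 0.53095.
True dip = arctan(0.53095) = 28.0°, dipping toward N (azimuth ≈ 351°).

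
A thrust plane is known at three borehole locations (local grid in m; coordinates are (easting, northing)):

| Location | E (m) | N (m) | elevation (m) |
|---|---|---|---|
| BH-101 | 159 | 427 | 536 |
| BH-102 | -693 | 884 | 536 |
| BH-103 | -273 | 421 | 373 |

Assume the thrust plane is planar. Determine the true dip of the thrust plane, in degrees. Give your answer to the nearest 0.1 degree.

37.9°

Let the plane be z = a·E + b·N + c.
BH-102−BH-101: −852a + 457b = 0;  BH-103−BH-101: −432a − 6b = −163.
Solving gives a = 0.36779, b = 0.68569.
Gradient magnitude |∇z| = √(a² + b²) = √(0.13527 + 0.47016) = 0.77810.
True dip = arctan(0.77810) = 37.9°, dipping toward SSW (azimuth ≈ 208°).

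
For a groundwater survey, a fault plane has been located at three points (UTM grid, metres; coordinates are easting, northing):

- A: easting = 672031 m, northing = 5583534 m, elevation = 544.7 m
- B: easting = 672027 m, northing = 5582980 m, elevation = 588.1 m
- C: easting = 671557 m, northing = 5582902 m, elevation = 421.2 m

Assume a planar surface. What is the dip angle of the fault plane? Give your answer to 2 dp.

Two edge vectors: A→B = (-4, -554, 43.4), A→C = (-474, -632, -123.5).
Normal n = (A→B) × (A→C) = (95847.8, -21065.6, -260068).
So ∂z/∂easting = −n_x/n_z = 0.36855 and ∂z/∂northing = −n_y/n_z = −0.08100.
Gradient magnitude |∇z| = √(a² + b²) = √(0.13583 + 0.00656) = 0.37735.
True dip = arctan(0.37735) = 20.67°, dipping toward WNW (azimuth ≈ 282°).

20.67°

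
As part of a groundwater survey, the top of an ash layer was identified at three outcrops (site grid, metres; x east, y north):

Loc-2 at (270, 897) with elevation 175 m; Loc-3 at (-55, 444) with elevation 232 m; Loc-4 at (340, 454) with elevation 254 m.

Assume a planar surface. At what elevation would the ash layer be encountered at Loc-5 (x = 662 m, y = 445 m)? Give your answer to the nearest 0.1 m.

274.8 m

Let the plane be z = a·x + b·y + c.
Loc-3−Loc-2: −325a − 453b = 57;  Loc-4−Loc-2: 70a − 443b = 79.
Solving gives a = 0.05997, b = −0.16885.
Then c = 175 − a·270 − b·897 = 310.27.
At (662, 445): z = 39.7 − 75.1 + 310.27 = 274.8 m.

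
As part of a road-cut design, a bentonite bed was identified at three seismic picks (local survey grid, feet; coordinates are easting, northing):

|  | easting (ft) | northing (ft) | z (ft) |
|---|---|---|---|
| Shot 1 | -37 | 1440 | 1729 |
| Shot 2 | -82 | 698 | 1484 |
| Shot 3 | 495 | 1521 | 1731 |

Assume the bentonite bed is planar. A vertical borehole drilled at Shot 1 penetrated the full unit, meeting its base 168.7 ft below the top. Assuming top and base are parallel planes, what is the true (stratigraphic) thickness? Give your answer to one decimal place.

Two edge vectors: Shot 1→Shot 2 = (-45, -742, -245), Shot 1→Shot 3 = (532, 81, 2).
Normal n = (Shot 1→Shot 2) × (Shot 1→Shot 3) = (18361, -130250, 391099).
So ∂z/∂easting = −n_x/n_z = −0.04695 and ∂z/∂northing = −n_y/n_z = 0.33304.
|∇z| = √(a²+b²) = 0.33633, so dip δ = arctan(0.33633) = 18.59°.
True thickness = vertical thickness × cos δ = 168.7 × cos 18.59° = 159.9 ft.

159.9 ft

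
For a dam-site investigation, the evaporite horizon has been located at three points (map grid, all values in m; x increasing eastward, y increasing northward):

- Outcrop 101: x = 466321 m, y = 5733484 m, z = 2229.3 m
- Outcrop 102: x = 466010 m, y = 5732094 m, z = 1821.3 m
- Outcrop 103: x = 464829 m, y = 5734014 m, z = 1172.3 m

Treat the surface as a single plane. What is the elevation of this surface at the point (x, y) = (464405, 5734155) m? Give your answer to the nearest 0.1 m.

870.7 m

Let the plane be z = a·x + b·y + c.
Outcrop 102−Outcrop 101: −311a − 1390b = −408;  Outcrop 103−Outcrop 101: −1492a + 530b = −1057.
Solving gives a = 0.752875540, b = 0.125076048.
Then c = 2229.3 − a·466321 − b·5733484 = −1065973.90.
At (464405, 5734155): z = 349639.2 + 717205.4 − 1065973.90 = 870.7 m.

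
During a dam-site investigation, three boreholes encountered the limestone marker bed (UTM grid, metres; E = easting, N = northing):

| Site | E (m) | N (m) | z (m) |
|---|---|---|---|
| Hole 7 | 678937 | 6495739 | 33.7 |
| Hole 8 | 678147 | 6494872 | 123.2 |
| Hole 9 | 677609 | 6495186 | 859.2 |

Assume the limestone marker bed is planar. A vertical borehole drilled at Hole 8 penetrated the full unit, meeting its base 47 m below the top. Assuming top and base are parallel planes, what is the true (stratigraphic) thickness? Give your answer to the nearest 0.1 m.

30.2 m

Let the plane be z = a·E + b·N + c.
Hole 8−Hole 7: −790a − 867b = 89.5;  Hole 9−Hole 7: −1328a − 553b = 825.5.
Solving gives a = −0.93241, b = 0.74637.
|∇z| = √(a²+b²) = 1.19435, so dip δ = arctan(1.19435) = 50.06°.
True thickness = vertical thickness × cos δ = 47 × cos 50.06° = 30.2 m.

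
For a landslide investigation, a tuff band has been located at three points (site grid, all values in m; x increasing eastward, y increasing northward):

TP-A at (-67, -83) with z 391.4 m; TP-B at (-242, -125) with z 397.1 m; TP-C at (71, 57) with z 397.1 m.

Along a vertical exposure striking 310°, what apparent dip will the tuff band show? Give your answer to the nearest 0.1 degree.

Two edge vectors: TP-A→TP-B = (-175, -42, 5.7), TP-A→TP-C = (138, 140, 5.7).
Normal n = (TP-A→TP-B) × (TP-A→TP-C) = (-1037.4, 1784.1, -18704).
So ∂z/∂x = −n_x/n_z = −0.05546 and ∂z/∂y = −n_y/n_z = 0.09539.
Unit vector along 310° is (sin 310°, cos 310°) = (-0.7660, 0.6428).
Slope in that direction = a·(-0.7660) + b·(0.6428) = 0.10380.
Apparent dip = arctan|0.10380| = 5.9° (true dip is 6.3°, so apparent ≤ true as expected).

5.9°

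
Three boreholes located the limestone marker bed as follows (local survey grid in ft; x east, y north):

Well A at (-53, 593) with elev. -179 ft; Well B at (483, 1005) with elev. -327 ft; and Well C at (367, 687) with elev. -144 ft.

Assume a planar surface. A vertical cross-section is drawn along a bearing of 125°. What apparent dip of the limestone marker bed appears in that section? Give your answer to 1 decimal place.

29.6°

Let the plane be z = a·x + b·y + c.
Well B−Well A: 536a + 412b = −148;  Well C−Well A: 420a + 94b = 35.
Solving gives a = 0.23099, b = −0.65973.
Unit vector along 125° is (sin 125°, cos 125°) = (0.8192, -0.5736).
Slope in that direction = a·(0.8192) + b·(-0.5736) = 0.56762.
Apparent dip = arctan|0.56762| = 29.6° (true dip is 35.0°, so apparent ≤ true as expected).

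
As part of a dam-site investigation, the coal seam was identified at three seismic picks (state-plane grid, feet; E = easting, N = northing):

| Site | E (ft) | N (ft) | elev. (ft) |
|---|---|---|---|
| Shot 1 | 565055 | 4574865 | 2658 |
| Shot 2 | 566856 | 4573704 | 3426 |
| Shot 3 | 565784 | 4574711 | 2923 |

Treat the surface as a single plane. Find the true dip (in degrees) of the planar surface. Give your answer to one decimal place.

Let the plane be z = a·E + b·N + c.
Shot 2−Shot 1: 1801a − 1161b = 768;  Shot 3−Shot 1: 729a − 154b = 265.
Solving gives a = 0.33284, b = −0.14518.
Gradient magnitude |∇z| = √(a² + b²) = √(0.11078 + 0.02108) = 0.36313.
True dip = arctan(0.36313) = 20.0°, dipping toward WNW (azimuth ≈ 294°).

20.0°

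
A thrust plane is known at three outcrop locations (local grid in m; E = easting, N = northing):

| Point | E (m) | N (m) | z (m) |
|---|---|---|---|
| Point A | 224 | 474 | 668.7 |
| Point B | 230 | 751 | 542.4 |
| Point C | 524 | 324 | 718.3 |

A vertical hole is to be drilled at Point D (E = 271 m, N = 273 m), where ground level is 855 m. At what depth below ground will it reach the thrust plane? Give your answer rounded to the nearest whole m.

98 m

Two edge vectors: Point A→Point B = (6, 277, -126.3), Point A→Point C = (300, -150, 49.6).
Normal n = (Point A→Point B) × (Point A→Point C) = (-5205.8, -38187.6, -84000).
So ∂z/∂E = −n_x/n_z = −0.06197 and ∂z/∂N = −n_y/n_z = −0.45461.
Intercept c from Point A: 668.7 + 13.88 + 215.49 = 898.07.
At (271, 273): z_contact = −16.8 − 124.1 + 898.07 = 757.2 m.
Depth below ground = 855 − 757.2 = 98 m.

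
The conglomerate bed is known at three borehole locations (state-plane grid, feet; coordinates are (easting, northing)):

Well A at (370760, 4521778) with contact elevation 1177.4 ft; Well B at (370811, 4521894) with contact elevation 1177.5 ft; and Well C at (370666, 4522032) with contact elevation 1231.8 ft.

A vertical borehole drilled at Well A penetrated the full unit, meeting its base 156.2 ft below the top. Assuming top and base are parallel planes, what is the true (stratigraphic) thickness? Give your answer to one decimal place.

150.1 ft

Let the plane be z = a·E + b·N + c.
Well B−Well A: 51a + 116b = 0.1;  Well C−Well A: −94a + 254b = 54.4.
Solving gives a = −0.26343, b = 0.11668.
|∇z| = √(a²+b²) = 0.28812, so dip δ = arctan(0.28812) = 16.07°.
True thickness = vertical thickness × cos δ = 156.2 × cos 16.07° = 150.1 ft.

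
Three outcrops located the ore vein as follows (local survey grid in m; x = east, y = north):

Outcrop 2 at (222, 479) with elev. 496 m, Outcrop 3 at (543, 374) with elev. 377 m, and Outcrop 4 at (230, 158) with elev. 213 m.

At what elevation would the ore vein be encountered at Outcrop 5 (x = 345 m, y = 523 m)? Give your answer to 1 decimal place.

Two edge vectors: Outcrop 2→Outcrop 3 = (321, -105, -119), Outcrop 2→Outcrop 4 = (8, -321, -283).
Normal n = (Outcrop 2→Outcrop 3) × (Outcrop 2→Outcrop 4) = (-8484, 89891, -102201).
So ∂z/∂x = −n_x/n_z = −0.08301 and ∂z/∂y = −n_y/n_z = 0.87955.
Intercept c from Outcrop 2: 496 + 18.43 − 421.30 = 93.12.
At (345, 523): z = −28.6 + 460.0 + 93.12 = 524.5 m.

524.5 m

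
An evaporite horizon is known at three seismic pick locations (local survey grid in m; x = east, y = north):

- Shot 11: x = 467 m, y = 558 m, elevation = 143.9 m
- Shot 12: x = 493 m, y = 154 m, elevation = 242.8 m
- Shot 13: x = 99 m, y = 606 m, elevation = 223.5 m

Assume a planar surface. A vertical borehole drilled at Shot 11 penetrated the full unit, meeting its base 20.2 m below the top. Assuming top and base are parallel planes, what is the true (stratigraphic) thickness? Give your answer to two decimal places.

19.00 m

Let the plane be z = a·x + b·y + c.
Shot 12−Shot 11: 26a − 404b = 98.9;  Shot 13−Shot 11: −368a + 48b = 79.6.
Solving gives a = −0.25034, b = −0.26091.
|∇z| = √(a²+b²) = 0.36159, so dip δ = arctan(0.36159) = 19.88°.
True thickness = vertical thickness × cos δ = 20.2 × cos 19.88° = 19.00 m.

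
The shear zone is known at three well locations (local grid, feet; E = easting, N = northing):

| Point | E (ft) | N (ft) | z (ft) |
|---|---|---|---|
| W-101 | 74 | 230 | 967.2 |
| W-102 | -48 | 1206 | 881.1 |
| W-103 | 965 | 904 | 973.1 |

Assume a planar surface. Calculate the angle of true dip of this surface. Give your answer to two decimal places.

Two edge vectors: W-101→W-102 = (-122, 976, -86.1), W-101→W-103 = (891, 674, 5.9).
Normal n = (W-101→W-102) × (W-101→W-103) = (63789.8, -75995.3, -951844).
So ∂z/∂E = −n_x/n_z = 0.06702 and ∂z/∂N = −n_y/n_z = −0.07984.
Gradient magnitude |∇z| = √(a² + b²) = √(0.00449 + 0.00637) = 0.10424.
True dip = arctan(0.10424) = 5.95°, dipping toward NW (azimuth ≈ 320°).

5.95°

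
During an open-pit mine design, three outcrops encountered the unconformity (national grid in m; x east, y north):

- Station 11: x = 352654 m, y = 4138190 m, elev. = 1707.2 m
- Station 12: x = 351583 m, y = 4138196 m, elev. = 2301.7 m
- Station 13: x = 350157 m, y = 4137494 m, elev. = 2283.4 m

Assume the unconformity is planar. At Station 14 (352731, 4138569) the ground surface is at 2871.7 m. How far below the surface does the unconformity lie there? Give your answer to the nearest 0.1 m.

774.4 m

Let the plane be z = a·x + b·y + c.
Station 12−Station 11: −1071a + 6b = 594.5;  Station 13−Station 11: −2497a − 696b = 576.2.
Solving gives a = −0.548698445, b = 1.140660943.
Then c = 1707.2 − a·352654 − b·4138190 = −4525063.81.
At (352731, 4138569): z_contact = −193542.95 + 4720704.02 − 4525063.81 = 2097.26 m.
Depth below ground = 2871.7 − 2097.26 = 774.4 m.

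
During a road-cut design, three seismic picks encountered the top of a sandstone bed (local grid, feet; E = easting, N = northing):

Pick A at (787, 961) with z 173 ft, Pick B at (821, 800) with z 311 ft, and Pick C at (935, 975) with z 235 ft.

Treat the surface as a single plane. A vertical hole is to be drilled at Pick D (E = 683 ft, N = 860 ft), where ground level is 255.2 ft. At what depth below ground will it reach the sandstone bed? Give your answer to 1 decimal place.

Two edge vectors: Pick A→Pick B = (34, -161, 138), Pick A→Pick C = (148, 14, 62).
Normal n = (Pick A→Pick B) × (Pick A→Pick C) = (-11914, 18316, 24304).
So ∂z/∂E = −n_x/n_z = 0.49021 and ∂z/∂N = −n_y/n_z = −0.75362.
Intercept c from Pick A: 173 − 385.79 + 724.23 = 511.44.
At (683, 860): z_contact = 334.81 − 648.11 + 511.44 = 198.13 ft.
Depth below ground = 255.2 − 198.13 = 57.1 ft.

57.1 ft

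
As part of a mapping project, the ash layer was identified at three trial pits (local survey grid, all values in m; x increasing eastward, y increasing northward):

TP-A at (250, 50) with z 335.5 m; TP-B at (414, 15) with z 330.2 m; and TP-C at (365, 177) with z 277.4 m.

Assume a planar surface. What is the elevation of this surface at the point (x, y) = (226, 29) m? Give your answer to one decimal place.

Let the plane be z = a·x + b·y + c.
TP-B−TP-A: 164a − 35b = −5.3;  TP-C−TP-A: 115a + 127b = −58.1.
Solving gives a = −0.10890, b = −0.35887.
Then c = 335.5 − a·250 − b·50 = 380.67.
At (226, 29): z = −24.6 − 10.4 + 380.67 = 345.6 m.

345.6 m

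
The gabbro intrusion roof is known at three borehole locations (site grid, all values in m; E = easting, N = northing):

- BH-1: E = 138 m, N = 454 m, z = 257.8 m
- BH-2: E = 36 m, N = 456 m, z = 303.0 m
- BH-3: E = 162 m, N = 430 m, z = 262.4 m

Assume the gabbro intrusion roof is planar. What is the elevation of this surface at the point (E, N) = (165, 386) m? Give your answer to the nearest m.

Let the plane be z = a·E + b·N + c.
BH-2−BH-1: −102a + 2b = 45.2;  BH-3−BH-1: 24a − 24b = 4.6.
Solving gives a = −0.45583, b = −0.64750.
Then c = 257.8 − a·138 − b·454 = 614.67.
At (165, 386): z = −75.2 − 249.9 + 614.67 = 289.5 m.

290 m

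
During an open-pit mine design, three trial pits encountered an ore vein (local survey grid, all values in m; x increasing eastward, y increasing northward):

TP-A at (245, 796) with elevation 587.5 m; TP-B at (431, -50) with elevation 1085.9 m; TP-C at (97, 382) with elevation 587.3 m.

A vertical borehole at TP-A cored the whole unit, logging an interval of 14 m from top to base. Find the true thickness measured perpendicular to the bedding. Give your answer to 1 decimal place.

9.5 m

Let the plane be z = a·x + b·y + c.
TP-B−TP-A: 186a − 846b = 498.4;  TP-C−TP-A: −148a − 414b = −0.2.
Solving gives a = 1.02124, b = −0.36460.
|∇z| = √(a²+b²) = 1.08437, so dip δ = arctan(1.08437) = 47.32°.
True thickness = vertical thickness × cos δ = 14 × cos 47.32° = 9.5 m.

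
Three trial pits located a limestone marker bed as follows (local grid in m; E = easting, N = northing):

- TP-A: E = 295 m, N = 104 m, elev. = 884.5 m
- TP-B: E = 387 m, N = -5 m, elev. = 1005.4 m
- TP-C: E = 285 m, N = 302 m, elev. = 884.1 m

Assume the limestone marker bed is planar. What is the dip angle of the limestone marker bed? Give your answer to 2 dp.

Two edge vectors: TP-A→TP-B = (92, -109, 120.9), TP-A→TP-C = (-10, 198, -0.4).
Normal n = (TP-A→TP-B) × (TP-A→TP-C) = (-23894.6, -1172.2, 17126).
So ∂z/∂E = −n_x/n_z = 1.39522 and ∂z/∂N = −n_y/n_z = 0.06845.
Gradient magnitude |∇z| = √(a² + b²) = √(1.94665 + 0.00468) = 1.39690.
True dip = arctan(1.39690) = 54.40°, dipping toward W (azimuth ≈ 267°).

54.40°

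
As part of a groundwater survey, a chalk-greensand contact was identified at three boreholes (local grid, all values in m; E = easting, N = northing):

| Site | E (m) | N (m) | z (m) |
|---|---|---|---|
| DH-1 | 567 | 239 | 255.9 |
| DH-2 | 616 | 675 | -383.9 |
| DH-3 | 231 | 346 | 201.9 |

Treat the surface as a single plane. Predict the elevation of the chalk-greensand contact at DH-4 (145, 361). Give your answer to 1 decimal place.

Two edge vectors: DH-1→DH-2 = (49, 436, -639.8), DH-1→DH-3 = (-336, 107, -54).
Normal n = (DH-1→DH-2) × (DH-1→DH-3) = (44914.6, 217618.8, 151739).
So ∂z/∂E = −n_x/n_z = −0.29600 and ∂z/∂N = −n_y/n_z = −1.43417.
Intercept c from DH-1: 255.9 + 167.83 + 342.77 = 766.50.
At (145, 361): z = −42.9 − 517.7 + 766.50 = 205.8 m.

205.8 m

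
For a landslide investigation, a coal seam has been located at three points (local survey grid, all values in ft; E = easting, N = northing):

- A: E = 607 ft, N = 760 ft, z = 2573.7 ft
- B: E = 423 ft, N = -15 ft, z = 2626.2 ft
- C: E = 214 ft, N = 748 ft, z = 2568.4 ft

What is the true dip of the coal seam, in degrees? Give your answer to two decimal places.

Let the plane be z = a·E + b·N + c.
B−A: −184a − 775b = 52.5;  C−A: −393a − 12b = −5.3.
Solving gives a = 0.01567, b = −0.07146.
Gradient magnitude |∇z| = √(a² + b²) = √(0.00025 + 0.00511) = 0.07316.
True dip = arctan(0.07316) = 4.18°, dipping toward NNW (azimuth ≈ 348°).

4.18°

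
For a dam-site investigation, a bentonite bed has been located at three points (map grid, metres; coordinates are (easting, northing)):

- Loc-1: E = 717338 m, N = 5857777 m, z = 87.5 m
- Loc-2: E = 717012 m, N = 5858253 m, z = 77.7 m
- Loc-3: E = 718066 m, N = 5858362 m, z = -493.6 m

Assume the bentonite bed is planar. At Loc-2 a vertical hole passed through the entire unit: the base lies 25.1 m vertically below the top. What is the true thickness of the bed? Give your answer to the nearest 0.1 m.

Two edge vectors: Loc-1→Loc-2 = (-326, 476, -9.8), Loc-1→Loc-3 = (728, 585, -581.1).
Normal n = (Loc-1→Loc-2) × (Loc-1→Loc-3) = (-270870.6, -196573, -537238).
So ∂z/∂E = −n_x/n_z = −0.50419 and ∂z/∂N = −n_y/n_z = −0.36590.
|∇z| = √(a²+b²) = 0.62297, so dip δ = arctan(0.62297) = 31.92°.
True thickness = vertical thickness × cos δ = 25.1 × cos 31.92° = 21.3 m.

21.3 m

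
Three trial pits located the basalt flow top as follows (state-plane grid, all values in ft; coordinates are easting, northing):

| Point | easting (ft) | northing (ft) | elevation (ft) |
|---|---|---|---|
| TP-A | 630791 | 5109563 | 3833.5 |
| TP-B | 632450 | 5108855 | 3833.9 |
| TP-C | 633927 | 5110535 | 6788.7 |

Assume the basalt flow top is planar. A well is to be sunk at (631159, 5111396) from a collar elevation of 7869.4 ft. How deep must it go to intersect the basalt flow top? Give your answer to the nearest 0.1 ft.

1490.9 ft

Let the plane be z = a·easting + b·northing + c.
TP-B−TP-A: 1659a − 708b = 0.4;  TP-C−TP-A: 3136a + 972b = 2955.2.
Solving gives a = 0.545984853, b = 1.278797841.
Then c = 3833.5 − a·630791 − b·5109563 = −6874666.96.
At (631159, 5111396): z_contact = 344603.25 + 6536442.17 − 6874666.96 = 6378.46 ft.
Depth below ground = 7869.4 − 6378.46 = 1490.9 ft.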